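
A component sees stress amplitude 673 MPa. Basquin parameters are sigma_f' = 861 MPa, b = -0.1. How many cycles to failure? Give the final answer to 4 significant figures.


sigma_a = sigma_f' * (2*Nf)^b
2*Nf = (sigma_a / sigma_f')^(1/b)
2*Nf = (673 / 861)^(1/-0.1)
2*Nf = 11.7458
Nf = 5.873 cycles


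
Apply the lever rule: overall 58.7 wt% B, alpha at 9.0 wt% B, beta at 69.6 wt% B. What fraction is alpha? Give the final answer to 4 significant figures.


f_alpha = (C_beta - C0) / (C_beta - C_alpha)
f_alpha = (69.6 - 58.7) / (69.6 - 9.0)
f_alpha = 0.1799


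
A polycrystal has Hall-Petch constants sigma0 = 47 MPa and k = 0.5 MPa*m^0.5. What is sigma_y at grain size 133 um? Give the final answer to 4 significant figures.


sigma_y = sigma0 + k / sqrt(d)
d = 133 um = 1.33e-04 m
sigma_y = 47 + 0.5 / sqrt(1.33e-04)
sigma_y = 90.36 MPa


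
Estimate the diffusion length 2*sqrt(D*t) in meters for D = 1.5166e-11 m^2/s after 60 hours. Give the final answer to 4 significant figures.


t = 60 hr = 216000 s
Diffusion length = 2*sqrt(D*t)
= 2*sqrt(1.5166e-11 * 216000)
= 3.62e-03 m


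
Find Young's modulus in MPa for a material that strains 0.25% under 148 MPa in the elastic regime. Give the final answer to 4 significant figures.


E = sigma / epsilon
epsilon = 0.25% = 2.5e-03
E = 148 / 2.5e-03
E = 59200 MPa


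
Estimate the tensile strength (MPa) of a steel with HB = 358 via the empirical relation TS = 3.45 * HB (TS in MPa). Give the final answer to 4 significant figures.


TS (MPa) = 3.45 * HB
TS = 3.45 * 358
TS = 1235 MPa


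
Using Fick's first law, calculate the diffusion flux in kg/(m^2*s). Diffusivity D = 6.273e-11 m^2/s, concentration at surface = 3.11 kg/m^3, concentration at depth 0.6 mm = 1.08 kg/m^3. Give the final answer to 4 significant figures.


J = -D * (dC/dx) = D * (C1 - C2) / dx
J = 6.273e-11 * (3.11 - 1.08) / 6e-04
J = 2.122e-07 kg/(m^2*s)


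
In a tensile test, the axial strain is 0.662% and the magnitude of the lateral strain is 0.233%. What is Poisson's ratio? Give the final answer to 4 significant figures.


nu = -epsilon_lat / epsilon_axial
Lateral strain is contraction (negative), so using magnitudes:
nu = 0.233 / 0.662
nu = 0.352


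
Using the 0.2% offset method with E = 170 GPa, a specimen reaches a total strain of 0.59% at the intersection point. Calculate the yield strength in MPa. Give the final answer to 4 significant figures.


Offset strain = 0.002
Elastic strain at yield = total_strain - offset = 5.9e-03 - 0.002 = 3.9e-03
sigma_y = E * elastic_strain = 170000 * 3.9e-03
sigma_y = 663 MPa


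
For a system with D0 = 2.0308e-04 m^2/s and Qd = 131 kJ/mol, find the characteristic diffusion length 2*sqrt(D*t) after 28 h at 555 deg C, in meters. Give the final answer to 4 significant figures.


Step 1: D = D0 * exp(-Qd/(R*T))
T = 828.15 K
D = 2.0308e-04 * exp(-131e3 / (8.314 * 828.15)) = 1.10838e-12 m^2/s
Step 2: L = 2*sqrt(D*t)
t = 28 h = 100800 s
L = 2*sqrt(1.10838e-12 * 100800) = 6.685e-04 m


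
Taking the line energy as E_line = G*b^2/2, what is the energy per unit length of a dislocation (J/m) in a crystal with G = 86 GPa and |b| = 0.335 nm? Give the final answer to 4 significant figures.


E = G*b^2/2
b = 0.335 nm = 3.35e-10 m
G = 86 GPa = 8.6e+10 Pa
E = 0.5 * 8.6e+10 * (3.35e-10)^2
E = 4.826e-09 J/m


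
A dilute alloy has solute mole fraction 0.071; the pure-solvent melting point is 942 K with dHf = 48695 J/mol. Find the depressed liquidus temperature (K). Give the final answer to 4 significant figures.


dT = R*Tm^2*x / dHf
dT = 8.314 * 942^2 * 0.071 / 48695
dT = 10.7569 K
T_new = 942 - 10.7569 = 931.2 K


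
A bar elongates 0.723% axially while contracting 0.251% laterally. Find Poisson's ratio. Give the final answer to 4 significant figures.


nu = -epsilon_lat / epsilon_axial
Lateral strain is contraction (negative), so using magnitudes:
nu = 0.251 / 0.723
nu = 0.3472


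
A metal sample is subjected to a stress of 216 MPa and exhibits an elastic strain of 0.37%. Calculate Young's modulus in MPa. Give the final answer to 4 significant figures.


E = sigma / epsilon
epsilon = 0.37% = 3.7e-03
E = 216 / 3.7e-03
E = 58380 MPa


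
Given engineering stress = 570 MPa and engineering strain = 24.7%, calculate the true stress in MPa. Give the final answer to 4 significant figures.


sigma_true = sigma_eng * (1 + epsilon_eng)
sigma_true = 570 * (1 + 0.247)
sigma_true = 710.8 MPa


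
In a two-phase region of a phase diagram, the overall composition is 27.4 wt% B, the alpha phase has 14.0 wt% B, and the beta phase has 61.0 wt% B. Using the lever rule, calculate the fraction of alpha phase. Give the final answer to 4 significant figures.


f_alpha = (C_beta - C0) / (C_beta - C_alpha)
f_alpha = (61.0 - 27.4) / (61.0 - 14.0)
f_alpha = 0.7149


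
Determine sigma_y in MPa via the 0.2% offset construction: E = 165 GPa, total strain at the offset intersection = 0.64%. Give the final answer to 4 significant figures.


Offset strain = 0.002
Elastic strain at yield = total_strain - offset = 6.4e-03 - 0.002 = 4.4e-03
sigma_y = E * elastic_strain = 165000 * 4.4e-03
sigma_y = 726 MPa


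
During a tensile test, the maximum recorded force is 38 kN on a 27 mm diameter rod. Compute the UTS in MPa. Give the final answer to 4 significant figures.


A0 = pi*(d/2)^2 = pi*(27/2)^2 = 572.555 mm^2
UTS = F_max / A0 = 38*1000 / 572.555
UTS = 66.37 MPa


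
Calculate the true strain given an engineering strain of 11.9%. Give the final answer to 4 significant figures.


epsilon_true = ln(1 + epsilon_eng)
epsilon_true = ln(1 + 0.119)
epsilon_true = 0.1124


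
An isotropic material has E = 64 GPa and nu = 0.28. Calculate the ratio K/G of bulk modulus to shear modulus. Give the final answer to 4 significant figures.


G = E / (2*(1+nu))
G = 64 / (2*(1+0.28)) = 25 GPa
K = E / (3*(1-2*nu))
K = 64 / (3*(1-2*0.28)) = 48.4848 GPa
K/G = 48.4848 / 25 = 1.939


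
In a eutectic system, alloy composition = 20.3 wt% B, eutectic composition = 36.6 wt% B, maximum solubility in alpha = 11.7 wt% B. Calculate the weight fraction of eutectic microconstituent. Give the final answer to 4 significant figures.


f_primary = (C_e - C0) / (C_e - C_alpha_max)
f_primary = (36.6 - 20.3) / (36.6 - 11.7)
f_primary = 0.654618
f_eutectic = 1 - 0.654618 = 0.3454


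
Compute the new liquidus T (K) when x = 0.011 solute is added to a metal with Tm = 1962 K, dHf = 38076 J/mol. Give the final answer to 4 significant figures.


dT = R*Tm^2*x / dHf
dT = 8.314 * 1962^2 * 0.011 / 38076
dT = 9.2459 K
T_new = 1962 - 9.2459 = 1953 K


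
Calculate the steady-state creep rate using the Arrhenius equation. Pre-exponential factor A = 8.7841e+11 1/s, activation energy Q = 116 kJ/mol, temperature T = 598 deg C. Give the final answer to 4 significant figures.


rate = A * exp(-Q / (R*T))
T = 598 + 273.15 = 871.15 K
rate = 8.7841e+11 * exp(-116e3 / (8.314 * 871.15))
rate = 97280 1/s


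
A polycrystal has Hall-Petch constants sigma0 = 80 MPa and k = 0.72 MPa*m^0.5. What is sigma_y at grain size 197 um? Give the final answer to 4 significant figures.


sigma_y = sigma0 + k / sqrt(d)
d = 197 um = 1.97e-04 m
sigma_y = 80 + 0.72 / sqrt(1.97e-04)
sigma_y = 131.3 MPa


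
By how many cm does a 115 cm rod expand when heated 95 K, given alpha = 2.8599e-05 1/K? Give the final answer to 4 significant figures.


dL = L0 * alpha * dT
dL = 115 * 2.8599e-05 * 95
dL = 0.3124 cm


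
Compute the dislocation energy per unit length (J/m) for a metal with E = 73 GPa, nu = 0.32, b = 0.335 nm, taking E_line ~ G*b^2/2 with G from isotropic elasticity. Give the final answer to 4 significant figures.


Step 1: G = E / (2*(1+nu))
G = 73 / (2*(1+0.32)) = 27.6515 GPa = 2.76515e+10 Pa
Step 2: E_line = G*b^2/2
b = 0.335 nm = 3.35e-10 m
E_line = 0.5 * 2.76515e+10 * (3.35e-10)^2 = 1.552e-09 J/m


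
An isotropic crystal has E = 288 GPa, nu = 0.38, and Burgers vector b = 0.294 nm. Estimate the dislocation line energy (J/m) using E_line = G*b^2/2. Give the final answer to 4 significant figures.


Step 1: G = E / (2*(1+nu))
G = 288 / (2*(1+0.38)) = 104.348 GPa = 1.04348e+11 Pa
Step 2: E_line = G*b^2/2
b = 0.294 nm = 2.94e-10 m
E_line = 0.5 * 1.04348e+11 * (2.94e-10)^2 = 4.51e-09 J/m


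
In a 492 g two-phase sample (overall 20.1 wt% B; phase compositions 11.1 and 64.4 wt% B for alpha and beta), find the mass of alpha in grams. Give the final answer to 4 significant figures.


f_alpha = (C_beta - C0) / (C_beta - C_alpha)
f_alpha = (64.4 - 20.1) / (64.4 - 11.1) = 0.831144
m_alpha = f_alpha * m_total = 0.831144 * 492 = 408.9 g


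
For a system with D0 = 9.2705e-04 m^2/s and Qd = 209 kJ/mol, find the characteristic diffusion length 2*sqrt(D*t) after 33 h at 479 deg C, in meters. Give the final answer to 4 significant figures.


Step 1: D = D0 * exp(-Qd/(R*T))
T = 752.15 K
D = 9.2705e-04 * exp(-209e3 / (8.314 * 752.15)) = 2.83227e-18 m^2/s
Step 2: L = 2*sqrt(D*t)
t = 33 h = 118800 s
L = 2*sqrt(2.83227e-18 * 118800) = 1.16e-06 m


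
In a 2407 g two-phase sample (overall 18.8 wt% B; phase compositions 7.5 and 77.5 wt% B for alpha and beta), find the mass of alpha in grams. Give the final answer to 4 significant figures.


f_alpha = (C_beta - C0) / (C_beta - C_alpha)
f_alpha = (77.5 - 18.8) / (77.5 - 7.5) = 0.838571
m_alpha = f_alpha * m_total = 0.838571 * 2407 = 2018 g


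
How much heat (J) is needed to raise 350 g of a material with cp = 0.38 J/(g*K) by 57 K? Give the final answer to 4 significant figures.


Q = m * cp * dT
Q = 350 * 0.38 * 57
Q = 7581 J


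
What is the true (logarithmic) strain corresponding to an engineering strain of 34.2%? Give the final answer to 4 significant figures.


epsilon_true = ln(1 + epsilon_eng)
epsilon_true = ln(1 + 0.342)
epsilon_true = 0.2942


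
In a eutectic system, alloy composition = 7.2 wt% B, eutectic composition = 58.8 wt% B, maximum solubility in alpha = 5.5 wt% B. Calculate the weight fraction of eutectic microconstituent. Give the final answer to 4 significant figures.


f_primary = (C_e - C0) / (C_e - C_alpha_max)
f_primary = (58.8 - 7.2) / (58.8 - 5.5)
f_primary = 0.968105
f_eutectic = 1 - 0.968105 = 0.03189


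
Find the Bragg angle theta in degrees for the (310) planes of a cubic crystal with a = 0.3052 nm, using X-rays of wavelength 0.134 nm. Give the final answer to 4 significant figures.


d = a / sqrt(h^2+k^2+l^2)
d = 0.3052 / sqrt(10) = 0.0965127 nm
lambda = 2*d*sin(theta)  =>  sin(theta) = lambda / (2*d)
sin(theta) = 0.134 / (2 * 0.0965127) = 0.694209
theta = 43.96 deg


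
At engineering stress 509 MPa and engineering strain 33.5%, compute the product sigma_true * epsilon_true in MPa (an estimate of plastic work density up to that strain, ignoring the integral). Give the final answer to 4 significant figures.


sigma_true = sigma_eng * (1 + epsilon_eng)
sigma_true = 509 * (1 + 0.335) = 679.515 MPa
epsilon_true = ln(1 + epsilon_eng)
epsilon_true = ln(1 + 0.335) = 0.288931
sigma_true * epsilon_true = 679.515 * 0.288931 = 196.3 MPa


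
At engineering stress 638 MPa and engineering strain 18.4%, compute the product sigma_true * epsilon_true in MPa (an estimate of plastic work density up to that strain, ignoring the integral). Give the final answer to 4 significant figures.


sigma_true = sigma_eng * (1 + epsilon_eng)
sigma_true = 638 * (1 + 0.184) = 755.392 MPa
epsilon_true = ln(1 + epsilon_eng)
epsilon_true = ln(1 + 0.184) = 0.168899
sigma_true * epsilon_true = 755.392 * 0.168899 = 127.6 MPa


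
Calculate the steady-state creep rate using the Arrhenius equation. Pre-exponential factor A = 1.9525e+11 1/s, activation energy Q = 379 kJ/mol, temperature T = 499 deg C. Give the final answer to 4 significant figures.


rate = A * exp(-Q / (R*T))
T = 499 + 273.15 = 772.15 K
rate = 1.9525e+11 * exp(-379e3 / (8.314 * 772.15))
rate = 4.477e-15 1/s


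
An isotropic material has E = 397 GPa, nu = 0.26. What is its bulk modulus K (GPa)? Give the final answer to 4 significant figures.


K = E / (3*(1-2*nu))
K = 397 / (3*(1-2*0.26))
K = 275.7 GPa


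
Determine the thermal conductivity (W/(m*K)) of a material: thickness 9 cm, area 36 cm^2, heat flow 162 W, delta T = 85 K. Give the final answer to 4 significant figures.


k = Q*L / (A*dT)
L = 0.09 m, A = 3.6e-03 m^2
k = 162 * 0.09 / (3.6e-03 * 85)
k = 47.65 W/(m*K)


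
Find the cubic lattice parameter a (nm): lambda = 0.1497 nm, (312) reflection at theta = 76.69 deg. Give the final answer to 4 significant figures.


d = lambda / (2*sin(theta))
d = 0.1497 / (2*sin(76.69 deg))
d = 0.0769161 nm
a = d * sqrt(h^2+k^2+l^2) = 0.0769161 * sqrt(14)
a = 0.2878 nm


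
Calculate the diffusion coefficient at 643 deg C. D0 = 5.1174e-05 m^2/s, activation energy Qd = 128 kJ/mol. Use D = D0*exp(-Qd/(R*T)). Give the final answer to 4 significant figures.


D = D0 * exp(-Qd / (R*T))
T = 916.15 K
D = 5.1174e-05 * exp(-128e3 / (8.314 * 916.15))
D = 2.575e-12 m^2/s


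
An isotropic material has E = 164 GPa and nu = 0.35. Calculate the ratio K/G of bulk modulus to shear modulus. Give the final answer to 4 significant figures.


G = E / (2*(1+nu))
G = 164 / (2*(1+0.35)) = 60.7407 GPa
K = E / (3*(1-2*nu))
K = 164 / (3*(1-2*0.35)) = 182.222 GPa
K/G = 182.222 / 60.7407 = 3


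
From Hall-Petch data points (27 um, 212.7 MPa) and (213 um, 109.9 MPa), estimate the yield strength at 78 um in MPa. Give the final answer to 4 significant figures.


sigma_y = sigma0 + k / sqrt(d)
1/sqrt(d1) = 1/sqrt(2.7e-05) = 192.45;  1/sqrt(d2) = 68.5189
k = (sigma1 - sigma2) / (1/sqrt(d1) - 1/sqrt(d2)) = (212.7 - 109.9) / (192.45 - 68.5189) = 0.829492 MPa*m^0.5
sigma0 = sigma1 - k/sqrt(d1) = 212.7 - 0.829492*192.45 = 53.0641 MPa
sigma_y(d3) = 53.0641 + 0.829492 / sqrt(7.8e-05) = 147 MPa


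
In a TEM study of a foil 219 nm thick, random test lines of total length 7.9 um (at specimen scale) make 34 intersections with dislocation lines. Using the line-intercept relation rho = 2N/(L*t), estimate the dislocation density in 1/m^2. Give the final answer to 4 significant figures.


rho = 2N / (L * t)
L = 7.9 um = 7.9e-06 m, t = 219 nm = 2.19e-07 m
rho = 2 * 34 / (7.9e-06 * 2.19e-07)
rho = 3.93e+13 1/m^2


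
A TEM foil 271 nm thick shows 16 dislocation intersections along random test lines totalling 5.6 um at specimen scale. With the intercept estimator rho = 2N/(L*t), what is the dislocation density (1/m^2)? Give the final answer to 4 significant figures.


rho = 2N / (L * t)
L = 5.6 um = 5.6e-06 m, t = 271 nm = 2.71e-07 m
rho = 2 * 16 / (5.6e-06 * 2.71e-07)
rho = 2.109e+13 1/m^2


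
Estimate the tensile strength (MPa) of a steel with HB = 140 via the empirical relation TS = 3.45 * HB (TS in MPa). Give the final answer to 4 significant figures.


TS (MPa) = 3.45 * HB
TS = 3.45 * 140
TS = 483 MPa


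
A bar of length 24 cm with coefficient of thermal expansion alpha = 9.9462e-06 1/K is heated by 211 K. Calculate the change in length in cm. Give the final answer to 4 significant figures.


dL = L0 * alpha * dT
dL = 24 * 9.9462e-06 * 211
dL = 0.05037 cm


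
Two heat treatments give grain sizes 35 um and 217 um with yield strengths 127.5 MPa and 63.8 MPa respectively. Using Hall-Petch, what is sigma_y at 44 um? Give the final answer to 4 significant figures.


sigma_y = sigma0 + k / sqrt(d)
1/sqrt(d1) = 1/sqrt(3.5e-05) = 169.031;  1/sqrt(d2) = 67.8844
k = (sigma1 - sigma2) / (1/sqrt(d1) - 1/sqrt(d2)) = (127.5 - 63.8) / (169.031 - 67.8844) = 0.62978 MPa*m^0.5
sigma0 = sigma1 - k/sqrt(d1) = 127.5 - 0.62978*169.031 = 21.0477 MPa
sigma_y(d3) = 21.0477 + 0.62978 / sqrt(4.4e-05) = 116 MPa


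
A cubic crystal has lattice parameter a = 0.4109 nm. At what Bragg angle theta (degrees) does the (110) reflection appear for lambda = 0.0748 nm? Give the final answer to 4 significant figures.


d = a / sqrt(h^2+k^2+l^2)
d = 0.4109 / sqrt(2) = 0.29055 nm
lambda = 2*d*sin(theta)  =>  sin(theta) = lambda / (2*d)
sin(theta) = 0.0748 / (2 * 0.29055) = 0.128721
theta = 7.396 deg


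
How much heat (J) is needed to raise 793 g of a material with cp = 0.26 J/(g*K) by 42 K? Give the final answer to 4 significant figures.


Q = m * cp * dT
Q = 793 * 0.26 * 42
Q = 8660 J


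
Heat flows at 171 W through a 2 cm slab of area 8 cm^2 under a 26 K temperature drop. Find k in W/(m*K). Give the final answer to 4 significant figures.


k = Q*L / (A*dT)
L = 0.02 m, A = 8e-04 m^2
k = 171 * 0.02 / (8e-04 * 26)
k = 164.4 W/(m*K)


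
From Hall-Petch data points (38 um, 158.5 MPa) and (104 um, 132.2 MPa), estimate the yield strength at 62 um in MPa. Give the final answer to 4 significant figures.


sigma_y = sigma0 + k / sqrt(d)
1/sqrt(d1) = 1/sqrt(3.8e-05) = 162.221;  1/sqrt(d2) = 98.0581
k = (sigma1 - sigma2) / (1/sqrt(d1) - 1/sqrt(d2)) = (158.5 - 132.2) / (162.221 - 98.0581) = 0.409891 MPa*m^0.5
sigma0 = sigma1 - k/sqrt(d1) = 158.5 - 0.409891*162.221 = 92.0069 MPa
sigma_y(d3) = 92.0069 + 0.409891 / sqrt(6.2e-05) = 144.1 MPa


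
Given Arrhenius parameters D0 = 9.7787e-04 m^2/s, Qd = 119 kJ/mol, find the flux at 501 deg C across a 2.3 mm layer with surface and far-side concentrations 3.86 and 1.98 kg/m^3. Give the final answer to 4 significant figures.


Step 1: D = D0 * exp(-Qd/(R*T))
T = 501 + 273.15 = 774.15 K
D = 9.7787e-04 * exp(-119e3 / (8.314 * 774.15)) = 9.13356e-12 m^2/s
Step 2: J = D * (C1 - C2) / dx
J = 9.13356e-12 * (3.86 - 1.98) / 2.3e-03
J = 7.466e-09 kg/(m^2*s)


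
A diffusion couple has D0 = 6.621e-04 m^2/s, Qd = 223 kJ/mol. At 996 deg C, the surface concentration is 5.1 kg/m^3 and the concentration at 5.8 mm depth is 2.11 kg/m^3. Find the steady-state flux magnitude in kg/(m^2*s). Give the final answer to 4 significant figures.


Step 1: D = D0 * exp(-Qd/(R*T))
T = 996 + 273.15 = 1269.15 K
D = 6.621e-04 * exp(-223e3 / (8.314 * 1269.15)) = 4.39076e-13 m^2/s
Step 2: J = D * (C1 - C2) / dx
J = 4.39076e-13 * (5.1 - 2.11) / 5.8e-03
J = 2.264e-10 kg/(m^2*s)


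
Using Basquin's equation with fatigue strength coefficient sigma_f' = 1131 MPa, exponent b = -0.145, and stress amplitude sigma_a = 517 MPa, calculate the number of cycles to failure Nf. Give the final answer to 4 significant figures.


sigma_a = sigma_f' * (2*Nf)^b
2*Nf = (sigma_a / sigma_f')^(1/b)
2*Nf = (517 / 1131)^(1/-0.145)
2*Nf = 221.124
Nf = 110.6 cycles


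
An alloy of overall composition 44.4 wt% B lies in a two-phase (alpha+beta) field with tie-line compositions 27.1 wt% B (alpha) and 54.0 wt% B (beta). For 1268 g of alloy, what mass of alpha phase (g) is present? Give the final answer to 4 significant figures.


f_alpha = (C_beta - C0) / (C_beta - C_alpha)
f_alpha = (54.0 - 44.4) / (54.0 - 27.1) = 0.356877
m_alpha = f_alpha * m_total = 0.356877 * 1268 = 452.5 g


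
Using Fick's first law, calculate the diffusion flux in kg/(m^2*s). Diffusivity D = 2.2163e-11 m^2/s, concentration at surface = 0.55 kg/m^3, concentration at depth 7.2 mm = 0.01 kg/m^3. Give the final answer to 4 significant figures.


J = -D * (dC/dx) = D * (C1 - C2) / dx
J = 2.2163e-11 * (0.55 - 0.01) / 7.2e-03
J = 1.662e-09 kg/(m^2*s)


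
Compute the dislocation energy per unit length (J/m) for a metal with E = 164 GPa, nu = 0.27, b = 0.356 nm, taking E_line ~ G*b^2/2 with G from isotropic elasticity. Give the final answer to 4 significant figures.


Step 1: G = E / (2*(1+nu))
G = 164 / (2*(1+0.27)) = 64.5669 GPa = 6.45669e+10 Pa
Step 2: E_line = G*b^2/2
b = 0.356 nm = 3.56e-10 m
E_line = 0.5 * 6.45669e+10 * (3.56e-10)^2 = 4.091e-09 J/m


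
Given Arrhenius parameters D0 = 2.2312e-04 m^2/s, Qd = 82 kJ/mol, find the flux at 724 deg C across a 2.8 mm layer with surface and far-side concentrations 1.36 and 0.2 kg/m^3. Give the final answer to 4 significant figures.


Step 1: D = D0 * exp(-Qd/(R*T))
T = 724 + 273.15 = 997.15 K
D = 2.2312e-04 * exp(-82e3 / (8.314 * 997.15)) = 1.12954e-08 m^2/s
Step 2: J = D * (C1 - C2) / dx
J = 1.12954e-08 * (1.36 - 0.2) / 2.8e-03
J = 4.68e-06 kg/(m^2*s)


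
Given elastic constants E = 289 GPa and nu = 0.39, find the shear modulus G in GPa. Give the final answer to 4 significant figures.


G = E / (2*(1+nu))
G = 289 / (2*(1+0.39))
G = 104 GPa


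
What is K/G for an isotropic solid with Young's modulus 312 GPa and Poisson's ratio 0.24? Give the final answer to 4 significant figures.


G = E / (2*(1+nu))
G = 312 / (2*(1+0.24)) = 125.806 GPa
K = E / (3*(1-2*nu))
K = 312 / (3*(1-2*0.24)) = 200 GPa
K/G = 200 / 125.806 = 1.59


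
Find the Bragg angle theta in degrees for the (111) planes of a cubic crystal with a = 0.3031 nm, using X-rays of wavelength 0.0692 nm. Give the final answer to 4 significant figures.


d = a / sqrt(h^2+k^2+l^2)
d = 0.3031 / sqrt(3) = 0.174995 nm
lambda = 2*d*sin(theta)  =>  sin(theta) = lambda / (2*d)
sin(theta) = 0.0692 / (2 * 0.174995) = 0.19772
theta = 11.4 deg


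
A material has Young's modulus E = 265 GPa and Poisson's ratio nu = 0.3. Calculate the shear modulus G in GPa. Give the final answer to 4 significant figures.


G = E / (2*(1+nu))
G = 265 / (2*(1+0.3))
G = 101.9 GPa


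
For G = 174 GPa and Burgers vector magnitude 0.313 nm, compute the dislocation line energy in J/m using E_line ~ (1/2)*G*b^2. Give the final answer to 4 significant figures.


E = G*b^2/2
b = 0.313 nm = 3.13e-10 m
G = 174 GPa = 1.74e+11 Pa
E = 0.5 * 1.74e+11 * (3.13e-10)^2
E = 8.523e-09 J/m


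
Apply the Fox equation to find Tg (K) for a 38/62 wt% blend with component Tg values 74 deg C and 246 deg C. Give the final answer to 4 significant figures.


1/Tg = w1/Tg1 + w2/Tg2 (in Kelvin)
Tg1 = 347.15 K, Tg2 = 519.15 K
1/Tg = 0.38/347.15 + 0.62/519.15
Tg = 436.9 K


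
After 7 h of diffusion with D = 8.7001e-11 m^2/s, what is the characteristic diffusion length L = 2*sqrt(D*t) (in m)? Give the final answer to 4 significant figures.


t = 7 hr = 25200 s
Diffusion length = 2*sqrt(D*t)
= 2*sqrt(8.7001e-11 * 25200)
= 2.961e-03 m


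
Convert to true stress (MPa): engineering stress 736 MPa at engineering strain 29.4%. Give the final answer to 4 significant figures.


sigma_true = sigma_eng * (1 + epsilon_eng)
sigma_true = 736 * (1 + 0.294)
sigma_true = 952.4 MPa


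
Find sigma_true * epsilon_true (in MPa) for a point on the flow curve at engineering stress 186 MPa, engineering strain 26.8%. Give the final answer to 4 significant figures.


sigma_true = sigma_eng * (1 + epsilon_eng)
sigma_true = 186 * (1 + 0.268) = 235.848 MPa
epsilon_true = ln(1 + epsilon_eng)
epsilon_true = ln(1 + 0.268) = 0.237441
sigma_true * epsilon_true = 235.848 * 0.237441 = 56 MPa


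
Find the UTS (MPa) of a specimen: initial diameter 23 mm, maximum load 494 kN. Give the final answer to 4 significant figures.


A0 = pi*(d/2)^2 = pi*(23/2)^2 = 415.476 mm^2
UTS = F_max / A0 = 494*1000 / 415.476
UTS = 1189 MPa


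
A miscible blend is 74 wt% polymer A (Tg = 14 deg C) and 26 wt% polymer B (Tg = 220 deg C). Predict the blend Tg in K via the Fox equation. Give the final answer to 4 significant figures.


1/Tg = w1/Tg1 + w2/Tg2 (in Kelvin)
Tg1 = 287.15 K, Tg2 = 493.15 K
1/Tg = 0.74/287.15 + 0.26/493.15
Tg = 322.1 K


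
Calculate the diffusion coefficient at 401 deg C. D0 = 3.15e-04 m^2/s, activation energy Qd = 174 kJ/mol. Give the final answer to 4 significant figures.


D = D0 * exp(-Qd / (R*T))
T = 674.15 K
D = 3.15e-04 * exp(-174e3 / (8.314 * 674.15))
D = 1.037e-17 m^2/s


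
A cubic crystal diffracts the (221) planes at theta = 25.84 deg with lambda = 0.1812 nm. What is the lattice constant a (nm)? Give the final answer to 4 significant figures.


d = lambda / (2*sin(theta))
d = 0.1812 / (2*sin(25.84 deg))
d = 0.207865 nm
a = d * sqrt(h^2+k^2+l^2) = 0.207865 * sqrt(9)
a = 0.6236 nm


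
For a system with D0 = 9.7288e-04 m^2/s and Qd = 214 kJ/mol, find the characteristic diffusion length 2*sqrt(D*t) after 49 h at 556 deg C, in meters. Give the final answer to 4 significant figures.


Step 1: D = D0 * exp(-Qd/(R*T))
T = 829.15 K
D = 9.7288e-04 * exp(-214e3 / (8.314 * 829.15)) = 3.20656e-17 m^2/s
Step 2: L = 2*sqrt(D*t)
t = 49 h = 176400 s
L = 2*sqrt(3.20656e-17 * 176400) = 4.757e-06 m


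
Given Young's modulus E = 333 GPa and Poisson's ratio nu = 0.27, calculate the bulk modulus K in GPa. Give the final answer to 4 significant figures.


K = E / (3*(1-2*nu))
K = 333 / (3*(1-2*0.27))
K = 241.3 GPa


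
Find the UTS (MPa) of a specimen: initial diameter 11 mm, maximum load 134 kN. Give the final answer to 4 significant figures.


A0 = pi*(d/2)^2 = pi*(11/2)^2 = 95.0332 mm^2
UTS = F_max / A0 = 134*1000 / 95.0332
UTS = 1410 MPa


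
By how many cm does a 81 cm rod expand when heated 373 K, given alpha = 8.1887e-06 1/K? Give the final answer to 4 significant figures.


dL = L0 * alpha * dT
dL = 81 * 8.1887e-06 * 373
dL = 0.2474 cm


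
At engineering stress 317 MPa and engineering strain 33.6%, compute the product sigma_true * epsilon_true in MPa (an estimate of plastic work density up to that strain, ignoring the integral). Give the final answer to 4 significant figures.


sigma_true = sigma_eng * (1 + epsilon_eng)
sigma_true = 317 * (1 + 0.336) = 423.512 MPa
epsilon_true = ln(1 + epsilon_eng)
epsilon_true = ln(1 + 0.336) = 0.28968
sigma_true * epsilon_true = 423.512 * 0.28968 = 122.7 MPa


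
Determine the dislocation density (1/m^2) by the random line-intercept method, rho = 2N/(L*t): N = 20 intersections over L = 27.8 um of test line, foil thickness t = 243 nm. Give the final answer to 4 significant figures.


rho = 2N / (L * t)
L = 27.8 um = 2.78e-05 m, t = 243 nm = 2.43e-07 m
rho = 2 * 20 / (2.78e-05 * 2.43e-07)
rho = 5.921e+12 1/m^2


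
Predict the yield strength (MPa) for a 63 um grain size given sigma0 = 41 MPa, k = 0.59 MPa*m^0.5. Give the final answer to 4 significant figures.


sigma_y = sigma0 + k / sqrt(d)
d = 63 um = 6.3e-05 m
sigma_y = 41 + 0.59 / sqrt(6.3e-05)
sigma_y = 115.3 MPa


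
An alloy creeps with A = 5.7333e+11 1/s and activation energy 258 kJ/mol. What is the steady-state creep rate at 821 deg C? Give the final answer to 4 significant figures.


rate = A * exp(-Q / (R*T))
T = 821 + 273.15 = 1094.15 K
rate = 5.7333e+11 * exp(-258e3 / (8.314 * 1094.15))
rate = 0.2761 1/s


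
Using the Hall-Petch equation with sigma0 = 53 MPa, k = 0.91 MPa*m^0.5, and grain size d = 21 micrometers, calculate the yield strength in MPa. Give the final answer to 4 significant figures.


sigma_y = sigma0 + k / sqrt(d)
d = 21 um = 2.1e-05 m
sigma_y = 53 + 0.91 / sqrt(2.1e-05)
sigma_y = 251.6 MPa


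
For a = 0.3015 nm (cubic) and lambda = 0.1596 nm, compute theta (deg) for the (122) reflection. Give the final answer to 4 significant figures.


d = a / sqrt(h^2+k^2+l^2)
d = 0.3015 / sqrt(9) = 0.1005 nm
lambda = 2*d*sin(theta)  =>  sin(theta) = lambda / (2*d)
sin(theta) = 0.1596 / (2 * 0.1005) = 0.79403
theta = 52.56 deg


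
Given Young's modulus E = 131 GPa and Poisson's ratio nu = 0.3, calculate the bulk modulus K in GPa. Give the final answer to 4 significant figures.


K = E / (3*(1-2*nu))
K = 131 / (3*(1-2*0.3))
K = 109.2 GPa


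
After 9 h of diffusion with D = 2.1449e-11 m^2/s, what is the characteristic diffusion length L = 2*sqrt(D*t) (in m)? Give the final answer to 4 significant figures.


t = 9 hr = 32400 s
Diffusion length = 2*sqrt(D*t)
= 2*sqrt(2.1449e-11 * 32400)
= 1.667e-03 m


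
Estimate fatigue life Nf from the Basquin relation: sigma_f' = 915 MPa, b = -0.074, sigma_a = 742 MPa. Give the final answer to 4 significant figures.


sigma_a = sigma_f' * (2*Nf)^b
2*Nf = (sigma_a / sigma_f')^(1/b)
2*Nf = (742 / 915)^(1/-0.074)
2*Nf = 16.981
Nf = 8.49 cycles


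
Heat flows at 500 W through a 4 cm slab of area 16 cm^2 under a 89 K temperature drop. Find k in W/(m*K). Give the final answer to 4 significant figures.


k = Q*L / (A*dT)
L = 0.04 m, A = 1.6e-03 m^2
k = 500 * 0.04 / (1.6e-03 * 89)
k = 140.4 W/(m*K)


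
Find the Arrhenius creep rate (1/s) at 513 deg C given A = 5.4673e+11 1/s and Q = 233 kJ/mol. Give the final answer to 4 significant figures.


rate = A * exp(-Q / (R*T))
T = 513 + 273.15 = 786.15 K
rate = 5.4673e+11 * exp(-233e3 / (8.314 * 786.15))
rate = 1.802e-04 1/s


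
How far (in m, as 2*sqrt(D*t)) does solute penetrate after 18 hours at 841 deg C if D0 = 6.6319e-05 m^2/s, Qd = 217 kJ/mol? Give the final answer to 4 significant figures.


Step 1: D = D0 * exp(-Qd/(R*T))
T = 1114.15 K
D = 6.6319e-05 * exp(-217e3 / (8.314 * 1114.15)) = 4.44294e-15 m^2/s
Step 2: L = 2*sqrt(D*t)
t = 18 h = 64800 s
L = 2*sqrt(4.44294e-15 * 64800) = 3.394e-05 m


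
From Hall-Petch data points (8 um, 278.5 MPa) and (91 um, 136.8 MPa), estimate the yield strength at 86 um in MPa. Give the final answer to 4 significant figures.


sigma_y = sigma0 + k / sqrt(d)
1/sqrt(d1) = 1/sqrt(8e-06) = 353.553;  1/sqrt(d2) = 104.828
k = (sigma1 - sigma2) / (1/sqrt(d1) - 1/sqrt(d2)) = (278.5 - 136.8) / (353.553 - 104.828) = 0.569706 MPa*m^0.5
sigma0 = sigma1 - k/sqrt(d1) = 278.5 - 0.569706*353.553 = 77.0786 MPa
sigma_y(d3) = 77.0786 + 0.569706 / sqrt(8.6e-05) = 138.5 MPa


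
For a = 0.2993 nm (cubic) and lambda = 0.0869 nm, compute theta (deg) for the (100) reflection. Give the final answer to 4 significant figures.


d = a / sqrt(h^2+k^2+l^2)
d = 0.2993 / sqrt(1) = 0.2993 nm
lambda = 2*d*sin(theta)  =>  sin(theta) = lambda / (2*d)
sin(theta) = 0.0869 / (2 * 0.2993) = 0.145172
theta = 8.347 deg


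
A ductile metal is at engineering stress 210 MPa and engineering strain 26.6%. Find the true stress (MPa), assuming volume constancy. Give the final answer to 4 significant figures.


sigma_true = sigma_eng * (1 + epsilon_eng)
sigma_true = 210 * (1 + 0.266)
sigma_true = 265.9 MPa


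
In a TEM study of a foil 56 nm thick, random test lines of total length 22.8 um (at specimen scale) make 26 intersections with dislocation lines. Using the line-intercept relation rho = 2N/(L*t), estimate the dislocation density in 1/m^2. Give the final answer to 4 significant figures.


rho = 2N / (L * t)
L = 22.8 um = 2.28e-05 m, t = 56 nm = 5.6e-08 m
rho = 2 * 26 / (2.28e-05 * 5.6e-08)
rho = 4.073e+13 1/m^2


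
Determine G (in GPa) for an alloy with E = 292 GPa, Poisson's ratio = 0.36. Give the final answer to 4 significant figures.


G = E / (2*(1+nu))
G = 292 / (2*(1+0.36))
G = 107.4 GPa


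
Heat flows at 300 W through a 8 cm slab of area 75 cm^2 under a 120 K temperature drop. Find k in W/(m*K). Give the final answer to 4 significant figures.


k = Q*L / (A*dT)
L = 0.08 m, A = 7.5e-03 m^2
k = 300 * 0.08 / (7.5e-03 * 120)
k = 26.67 W/(m*K)


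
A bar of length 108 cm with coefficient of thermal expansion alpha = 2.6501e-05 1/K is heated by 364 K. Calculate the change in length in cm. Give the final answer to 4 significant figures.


dL = L0 * alpha * dT
dL = 108 * 2.6501e-05 * 364
dL = 1.042 cm


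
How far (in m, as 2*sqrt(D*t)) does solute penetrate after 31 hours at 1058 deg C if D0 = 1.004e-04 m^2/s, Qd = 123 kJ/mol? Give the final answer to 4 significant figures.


Step 1: D = D0 * exp(-Qd/(R*T))
T = 1331.15 K
D = 1.004e-04 * exp(-123e3 / (8.314 * 1331.15)) = 1.49627e-09 m^2/s
Step 2: L = 2*sqrt(D*t)
t = 31 h = 111600 s
L = 2*sqrt(1.49627e-09 * 111600) = 0.02584 m


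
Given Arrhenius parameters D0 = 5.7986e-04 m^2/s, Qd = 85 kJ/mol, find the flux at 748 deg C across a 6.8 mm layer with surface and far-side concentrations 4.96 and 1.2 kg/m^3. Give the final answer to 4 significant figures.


Step 1: D = D0 * exp(-Qd/(R*T))
T = 748 + 273.15 = 1021.15 K
D = 5.7986e-04 * exp(-85e3 / (8.314 * 1021.15)) = 2.60125e-08 m^2/s
Step 2: J = D * (C1 - C2) / dx
J = 2.60125e-08 * (4.96 - 1.2) / 6.8e-03
J = 1.438e-05 kg/(m^2*s)


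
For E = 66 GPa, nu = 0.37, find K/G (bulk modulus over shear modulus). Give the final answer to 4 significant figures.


G = E / (2*(1+nu))
G = 66 / (2*(1+0.37)) = 24.0876 GPa
K = E / (3*(1-2*nu))
K = 66 / (3*(1-2*0.37)) = 84.6154 GPa
K/G = 84.6154 / 24.0876 = 3.513


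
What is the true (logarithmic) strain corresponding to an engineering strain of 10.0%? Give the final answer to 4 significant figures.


epsilon_true = ln(1 + epsilon_eng)
epsilon_true = ln(1 + 0.1)
epsilon_true = 0.09531


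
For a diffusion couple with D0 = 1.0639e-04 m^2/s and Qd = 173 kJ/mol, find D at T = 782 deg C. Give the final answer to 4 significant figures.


D = D0 * exp(-Qd / (R*T))
T = 1055.15 K
D = 1.0639e-04 * exp(-173e3 / (8.314 * 1055.15))
D = 2.899e-13 m^2/s


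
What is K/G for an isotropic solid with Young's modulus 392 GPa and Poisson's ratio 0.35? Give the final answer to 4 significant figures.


G = E / (2*(1+nu))
G = 392 / (2*(1+0.35)) = 145.185 GPa
K = E / (3*(1-2*nu))
K = 392 / (3*(1-2*0.35)) = 435.556 GPa
K/G = 435.556 / 145.185 = 3


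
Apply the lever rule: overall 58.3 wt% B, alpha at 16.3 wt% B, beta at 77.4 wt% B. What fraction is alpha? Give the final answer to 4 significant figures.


f_alpha = (C_beta - C0) / (C_beta - C_alpha)
f_alpha = (77.4 - 58.3) / (77.4 - 16.3)
f_alpha = 0.3126


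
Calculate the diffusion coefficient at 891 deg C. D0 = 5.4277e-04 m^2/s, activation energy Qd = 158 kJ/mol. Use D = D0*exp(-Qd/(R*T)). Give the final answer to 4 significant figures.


D = D0 * exp(-Qd / (R*T))
T = 1164.15 K
D = 5.4277e-04 * exp(-158e3 / (8.314 * 1164.15))
D = 4.416e-11 m^2/s


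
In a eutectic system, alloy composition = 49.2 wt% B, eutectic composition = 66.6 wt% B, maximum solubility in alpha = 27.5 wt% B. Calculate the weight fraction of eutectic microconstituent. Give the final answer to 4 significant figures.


f_primary = (C_e - C0) / (C_e - C_alpha_max)
f_primary = (66.6 - 49.2) / (66.6 - 27.5)
f_primary = 0.445013
f_eutectic = 1 - 0.445013 = 0.555


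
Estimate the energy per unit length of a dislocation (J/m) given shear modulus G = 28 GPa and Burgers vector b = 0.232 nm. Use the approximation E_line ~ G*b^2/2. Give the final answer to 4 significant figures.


E = G*b^2/2
b = 0.232 nm = 2.32e-10 m
G = 28 GPa = 2.8e+10 Pa
E = 0.5 * 2.8e+10 * (2.32e-10)^2
E = 7.535e-10 J/m


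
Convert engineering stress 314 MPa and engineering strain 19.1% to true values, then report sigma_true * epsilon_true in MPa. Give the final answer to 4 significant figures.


sigma_true = sigma_eng * (1 + epsilon_eng)
sigma_true = 314 * (1 + 0.191) = 373.974 MPa
epsilon_true = ln(1 + epsilon_eng)
epsilon_true = ln(1 + 0.191) = 0.174793
sigma_true * epsilon_true = 373.974 * 0.174793 = 65.37 MPa


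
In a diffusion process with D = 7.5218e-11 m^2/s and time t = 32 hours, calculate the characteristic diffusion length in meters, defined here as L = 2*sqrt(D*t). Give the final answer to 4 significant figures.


t = 32 hr = 115200 s
Diffusion length = 2*sqrt(D*t)
= 2*sqrt(7.5218e-11 * 115200)
= 5.887e-03 m


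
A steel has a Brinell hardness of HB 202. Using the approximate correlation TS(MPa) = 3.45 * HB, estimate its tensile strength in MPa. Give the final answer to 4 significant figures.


TS (MPa) = 3.45 * HB
TS = 3.45 * 202
TS = 696.9 MPa


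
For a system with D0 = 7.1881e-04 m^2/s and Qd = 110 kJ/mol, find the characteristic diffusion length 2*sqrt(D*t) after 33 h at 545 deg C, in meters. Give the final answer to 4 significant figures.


Step 1: D = D0 * exp(-Qd/(R*T))
T = 818.15 K
D = 7.1881e-04 * exp(-110e3 / (8.314 * 818.15)) = 6.81444e-11 m^2/s
Step 2: L = 2*sqrt(D*t)
t = 33 h = 118800 s
L = 2*sqrt(6.81444e-11 * 118800) = 5.691e-03 m


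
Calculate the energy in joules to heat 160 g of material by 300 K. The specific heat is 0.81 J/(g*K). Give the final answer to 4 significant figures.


Q = m * cp * dT
Q = 160 * 0.81 * 300
Q = 38880 J


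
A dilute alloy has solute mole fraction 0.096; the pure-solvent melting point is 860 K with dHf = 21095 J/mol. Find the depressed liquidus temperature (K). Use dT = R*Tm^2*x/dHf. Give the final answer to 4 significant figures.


dT = R*Tm^2*x / dHf
dT = 8.314 * 860^2 * 0.096 / 21095
dT = 27.9833 K
T_new = 860 - 27.9833 = 832 K


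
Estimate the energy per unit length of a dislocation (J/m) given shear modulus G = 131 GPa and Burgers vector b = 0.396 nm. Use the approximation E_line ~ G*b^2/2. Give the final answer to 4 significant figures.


E = G*b^2/2
b = 0.396 nm = 3.96e-10 m
G = 131 GPa = 1.31e+11 Pa
E = 0.5 * 1.31e+11 * (3.96e-10)^2
E = 1.027e-08 J/m


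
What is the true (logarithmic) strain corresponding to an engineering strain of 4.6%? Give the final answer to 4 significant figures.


epsilon_true = ln(1 + epsilon_eng)
epsilon_true = ln(1 + 0.046)
epsilon_true = 0.04497


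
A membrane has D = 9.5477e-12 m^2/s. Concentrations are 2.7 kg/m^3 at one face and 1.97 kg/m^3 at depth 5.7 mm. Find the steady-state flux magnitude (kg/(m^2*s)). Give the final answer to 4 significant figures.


J = -D * (dC/dx) = D * (C1 - C2) / dx
J = 9.5477e-12 * (2.7 - 1.97) / 5.7e-03
J = 1.223e-09 kg/(m^2*s)


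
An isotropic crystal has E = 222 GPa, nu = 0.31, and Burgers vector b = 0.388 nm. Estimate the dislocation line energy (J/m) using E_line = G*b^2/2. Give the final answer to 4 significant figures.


Step 1: G = E / (2*(1+nu))
G = 222 / (2*(1+0.31)) = 84.7328 GPa = 8.47328e+10 Pa
Step 2: E_line = G*b^2/2
b = 0.388 nm = 3.88e-10 m
E_line = 0.5 * 8.47328e+10 * (3.88e-10)^2 = 6.378e-09 J/m


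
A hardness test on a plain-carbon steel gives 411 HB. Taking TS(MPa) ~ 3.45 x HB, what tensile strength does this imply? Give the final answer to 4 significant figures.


TS (MPa) = 3.45 * HB
TS = 3.45 * 411
TS = 1418 MPa


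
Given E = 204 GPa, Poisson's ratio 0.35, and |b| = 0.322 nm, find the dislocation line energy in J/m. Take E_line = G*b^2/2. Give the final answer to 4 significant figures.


Step 1: G = E / (2*(1+nu))
G = 204 / (2*(1+0.35)) = 75.5556 GPa = 7.55556e+10 Pa
Step 2: E_line = G*b^2/2
b = 0.322 nm = 3.22e-10 m
E_line = 0.5 * 7.55556e+10 * (3.22e-10)^2 = 3.917e-09 J/m


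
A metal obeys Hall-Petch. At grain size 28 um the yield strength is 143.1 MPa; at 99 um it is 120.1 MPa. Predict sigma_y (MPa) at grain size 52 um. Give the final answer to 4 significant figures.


sigma_y = sigma0 + k / sqrt(d)
1/sqrt(d1) = 1/sqrt(2.8e-05) = 188.982;  1/sqrt(d2) = 100.504
k = (sigma1 - sigma2) / (1/sqrt(d1) - 1/sqrt(d2)) = (143.1 - 120.1) / (188.982 - 100.504) = 0.25995 MPa*m^0.5
sigma0 = sigma1 - k/sqrt(d1) = 143.1 - 0.25995*188.982 = 93.974 MPa
sigma_y(d3) = 93.974 + 0.25995 / sqrt(5.2e-05) = 130 MPa


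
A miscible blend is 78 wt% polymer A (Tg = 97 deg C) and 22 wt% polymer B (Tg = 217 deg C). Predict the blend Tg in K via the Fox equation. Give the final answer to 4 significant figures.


1/Tg = w1/Tg1 + w2/Tg2 (in Kelvin)
Tg1 = 370.15 K, Tg2 = 490.15 K
1/Tg = 0.78/370.15 + 0.22/490.15
Tg = 391.2 K


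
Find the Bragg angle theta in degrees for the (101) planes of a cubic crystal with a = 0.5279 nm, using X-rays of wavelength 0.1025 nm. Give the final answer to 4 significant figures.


d = a / sqrt(h^2+k^2+l^2)
d = 0.5279 / sqrt(2) = 0.373282 nm
lambda = 2*d*sin(theta)  =>  sin(theta) = lambda / (2*d)
sin(theta) = 0.1025 / (2 * 0.373282) = 0.137296
theta = 7.891 deg


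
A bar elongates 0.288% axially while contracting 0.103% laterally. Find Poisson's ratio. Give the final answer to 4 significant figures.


nu = -epsilon_lat / epsilon_axial
Lateral strain is contraction (negative), so using magnitudes:
nu = 0.103 / 0.288
nu = 0.3576


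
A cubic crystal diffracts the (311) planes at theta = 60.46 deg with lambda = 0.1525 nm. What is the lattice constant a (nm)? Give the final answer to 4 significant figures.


d = lambda / (2*sin(theta))
d = 0.1525 / (2*sin(60.46 deg))
d = 0.0876425 nm
a = d * sqrt(h^2+k^2+l^2) = 0.0876425 * sqrt(11)
a = 0.2907 nm


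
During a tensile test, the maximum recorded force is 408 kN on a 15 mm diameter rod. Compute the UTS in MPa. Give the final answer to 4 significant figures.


A0 = pi*(d/2)^2 = pi*(15/2)^2 = 176.715 mm^2
UTS = F_max / A0 = 408*1000 / 176.715
UTS = 2309 MPa
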